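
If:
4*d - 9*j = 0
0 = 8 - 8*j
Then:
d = 9/4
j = 1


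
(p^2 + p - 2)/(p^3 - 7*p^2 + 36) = (p - 1)/(p^2 - 9*p + 18)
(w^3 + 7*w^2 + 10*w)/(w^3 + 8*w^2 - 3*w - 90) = w*(w + 2)/(w^2 + 3*w - 18)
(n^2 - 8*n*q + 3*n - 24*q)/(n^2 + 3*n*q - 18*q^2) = (n^2 - 8*n*q + 3*n - 24*q)/(n^2 + 3*n*q - 18*q^2)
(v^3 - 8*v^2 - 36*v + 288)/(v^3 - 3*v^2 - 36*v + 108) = (v - 8)/(v - 3)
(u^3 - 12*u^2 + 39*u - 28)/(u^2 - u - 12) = (u^2 - 8*u + 7)/(u + 3)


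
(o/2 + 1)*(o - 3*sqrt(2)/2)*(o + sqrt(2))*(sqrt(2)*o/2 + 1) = sqrt(2)*o^4/4 + o^3/4 + sqrt(2)*o^3/2 - sqrt(2)*o^2 + o^2/2 - 2*sqrt(2)*o - 3*o/2 - 3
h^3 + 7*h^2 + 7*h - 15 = (h - 1)*(h + 3)*(h + 5)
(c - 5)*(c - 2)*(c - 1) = c^3 - 8*c^2 + 17*c - 10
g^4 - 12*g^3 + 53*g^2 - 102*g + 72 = (g - 4)*(g - 3)^2*(g - 2)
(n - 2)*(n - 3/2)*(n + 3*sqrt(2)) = n^3 - 7*n^2/2 + 3*sqrt(2)*n^2 - 21*sqrt(2)*n/2 + 3*n + 9*sqrt(2)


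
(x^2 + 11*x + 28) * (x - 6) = x^3 + 5*x^2 - 38*x - 168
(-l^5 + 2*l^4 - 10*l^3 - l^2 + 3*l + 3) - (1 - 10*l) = -l^5 + 2*l^4 - 10*l^3 - l^2 + 13*l + 2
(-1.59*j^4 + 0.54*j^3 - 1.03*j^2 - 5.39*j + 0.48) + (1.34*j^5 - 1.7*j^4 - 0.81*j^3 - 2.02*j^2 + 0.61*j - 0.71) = 1.34*j^5 - 3.29*j^4 - 0.27*j^3 - 3.05*j^2 - 4.78*j - 0.23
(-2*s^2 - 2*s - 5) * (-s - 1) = 2*s^3 + 4*s^2 + 7*s + 5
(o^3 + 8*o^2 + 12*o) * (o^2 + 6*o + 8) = o^5 + 14*o^4 + 68*o^3 + 136*o^2 + 96*o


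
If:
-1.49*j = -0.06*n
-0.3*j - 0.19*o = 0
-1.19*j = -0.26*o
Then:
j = 0.00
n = 0.00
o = 0.00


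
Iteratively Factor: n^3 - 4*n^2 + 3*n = (n - 1)*(n^2 - 3*n) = (n - 3)*(n - 1)*(n)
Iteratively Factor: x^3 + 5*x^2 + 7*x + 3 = (x + 1)*(x^2 + 4*x + 3) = (x + 1)*(x + 3)*(x + 1)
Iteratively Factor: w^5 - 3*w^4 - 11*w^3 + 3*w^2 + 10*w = (w - 1)*(w^4 - 2*w^3 - 13*w^2 - 10*w) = (w - 1)*(w + 1)*(w^3 - 3*w^2 - 10*w) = w*(w - 1)*(w + 1)*(w^2 - 3*w - 10) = w*(w - 1)*(w + 1)*(w + 2)*(w - 5)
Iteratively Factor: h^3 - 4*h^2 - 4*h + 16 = (h - 2)*(h^2 - 2*h - 8) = (h - 4)*(h - 2)*(h + 2)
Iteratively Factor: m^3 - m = (m - 1)*(m^2 + m) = m*(m - 1)*(m + 1)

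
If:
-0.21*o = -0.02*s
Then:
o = 0.0952380952380952*s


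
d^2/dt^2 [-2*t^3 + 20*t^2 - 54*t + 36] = 40 - 12*t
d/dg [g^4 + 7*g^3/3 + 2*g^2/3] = g*(12*g^2 + 21*g + 4)/3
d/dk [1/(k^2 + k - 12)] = (-2*k - 1)/(k^2 + k - 12)^2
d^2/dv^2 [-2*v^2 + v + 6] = -4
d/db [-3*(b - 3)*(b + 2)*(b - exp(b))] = 3*b^2*exp(b) - 9*b^2 + 3*b*exp(b) + 6*b - 21*exp(b) + 18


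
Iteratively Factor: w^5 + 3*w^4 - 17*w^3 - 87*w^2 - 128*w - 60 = (w + 3)*(w^4 - 17*w^2 - 36*w - 20) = (w + 2)*(w + 3)*(w^3 - 2*w^2 - 13*w - 10) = (w - 5)*(w + 2)*(w + 3)*(w^2 + 3*w + 2) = (w - 5)*(w + 2)^2*(w + 3)*(w + 1)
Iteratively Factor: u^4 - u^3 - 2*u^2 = (u + 1)*(u^3 - 2*u^2) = u*(u + 1)*(u^2 - 2*u) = u^2*(u + 1)*(u - 2)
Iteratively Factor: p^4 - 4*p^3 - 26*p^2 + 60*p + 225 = (p - 5)*(p^3 + p^2 - 21*p - 45) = (p - 5)*(p + 3)*(p^2 - 2*p - 15) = (p - 5)*(p + 3)^2*(p - 5)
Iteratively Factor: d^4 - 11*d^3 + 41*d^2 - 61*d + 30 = (d - 3)*(d^3 - 8*d^2 + 17*d - 10) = (d - 5)*(d - 3)*(d^2 - 3*d + 2) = (d - 5)*(d - 3)*(d - 1)*(d - 2)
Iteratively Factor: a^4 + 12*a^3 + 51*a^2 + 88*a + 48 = (a + 3)*(a^3 + 9*a^2 + 24*a + 16) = (a + 3)*(a + 4)*(a^2 + 5*a + 4) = (a + 3)*(a + 4)^2*(a + 1)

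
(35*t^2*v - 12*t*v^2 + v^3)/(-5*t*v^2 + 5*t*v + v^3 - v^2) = (-7*t + v)/(v - 1)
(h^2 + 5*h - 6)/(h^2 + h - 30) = (h - 1)/(h - 5)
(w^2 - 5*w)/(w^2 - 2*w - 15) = w/(w + 3)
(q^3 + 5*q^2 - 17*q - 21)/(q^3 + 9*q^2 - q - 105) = (q + 1)/(q + 5)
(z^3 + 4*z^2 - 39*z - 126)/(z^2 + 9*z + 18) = (z^2 + z - 42)/(z + 6)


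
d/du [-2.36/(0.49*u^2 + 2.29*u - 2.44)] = (2.3128*u + 5.4044)/(0.49*u^2 + 2.29*u - 2.44)^2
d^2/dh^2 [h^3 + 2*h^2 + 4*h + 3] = 6*h + 4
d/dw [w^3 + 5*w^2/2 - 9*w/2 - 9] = 3*w^2 + 5*w - 9/2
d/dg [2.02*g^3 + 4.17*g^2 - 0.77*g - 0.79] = 6.06*g^2 + 8.34*g - 0.77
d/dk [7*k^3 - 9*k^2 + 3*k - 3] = 21*k^2 - 18*k + 3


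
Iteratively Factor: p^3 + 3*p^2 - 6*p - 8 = (p - 2)*(p^2 + 5*p + 4) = (p - 2)*(p + 4)*(p + 1)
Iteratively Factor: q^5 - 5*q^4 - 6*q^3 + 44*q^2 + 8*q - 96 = (q - 4)*(q^4 - q^3 - 10*q^2 + 4*q + 24) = (q - 4)*(q - 3)*(q^3 + 2*q^2 - 4*q - 8) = (q - 4)*(q - 3)*(q + 2)*(q^2 - 4) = (q - 4)*(q - 3)*(q - 2)*(q + 2)*(q + 2)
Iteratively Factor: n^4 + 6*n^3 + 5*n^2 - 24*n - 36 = (n - 2)*(n^3 + 8*n^2 + 21*n + 18) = (n - 2)*(n + 2)*(n^2 + 6*n + 9) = (n - 2)*(n + 2)*(n + 3)*(n + 3)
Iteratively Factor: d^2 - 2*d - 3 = (d - 3)*(d + 1)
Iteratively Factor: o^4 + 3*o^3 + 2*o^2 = (o)*(o^3 + 3*o^2 + 2*o) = o*(o + 1)*(o^2 + 2*o) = o^2*(o + 1)*(o + 2)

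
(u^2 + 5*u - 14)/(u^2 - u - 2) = (u + 7)/(u + 1)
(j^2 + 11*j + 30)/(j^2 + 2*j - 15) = (j + 6)/(j - 3)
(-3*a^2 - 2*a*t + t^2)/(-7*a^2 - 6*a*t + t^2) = (-3*a + t)/(-7*a + t)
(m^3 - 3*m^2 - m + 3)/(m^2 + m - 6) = (m^3 - 3*m^2 - m + 3)/(m^2 + m - 6)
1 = 1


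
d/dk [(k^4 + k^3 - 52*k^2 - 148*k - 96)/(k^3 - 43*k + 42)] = (k^6 - 77*k^4 + 378*k^3 + 2650*k^2 - 4368*k - 10344)/(k^6 - 86*k^4 + 84*k^3 + 1849*k^2 - 3612*k + 1764)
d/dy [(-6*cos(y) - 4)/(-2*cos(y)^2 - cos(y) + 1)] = 2*(-6*sin(y)^2 + 8*cos(y) + 11)*sin(y)/(cos(y) + cos(2*y))^2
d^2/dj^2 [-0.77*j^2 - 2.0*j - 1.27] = -1.54000000000000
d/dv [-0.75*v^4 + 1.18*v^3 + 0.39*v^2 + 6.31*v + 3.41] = -3.0*v^3 + 3.54*v^2 + 0.78*v + 6.31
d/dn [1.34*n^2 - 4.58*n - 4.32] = 2.68*n - 4.58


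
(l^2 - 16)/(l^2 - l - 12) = (l + 4)/(l + 3)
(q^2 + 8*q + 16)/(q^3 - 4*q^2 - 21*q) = (q^2 + 8*q + 16)/(q*(q^2 - 4*q - 21))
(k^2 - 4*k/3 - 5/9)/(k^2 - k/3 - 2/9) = (3*k - 5)/(3*k - 2)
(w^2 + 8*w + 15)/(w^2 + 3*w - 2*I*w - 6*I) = (w + 5)/(w - 2*I)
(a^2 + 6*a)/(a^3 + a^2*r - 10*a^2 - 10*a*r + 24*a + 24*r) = a*(a + 6)/(a^3 + a^2*r - 10*a^2 - 10*a*r + 24*a + 24*r)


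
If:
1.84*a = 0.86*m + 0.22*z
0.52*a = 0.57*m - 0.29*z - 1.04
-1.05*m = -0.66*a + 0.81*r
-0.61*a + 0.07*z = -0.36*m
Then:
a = -0.42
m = -0.12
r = -0.19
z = -3.06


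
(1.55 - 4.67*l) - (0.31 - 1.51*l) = 1.24 - 3.16*l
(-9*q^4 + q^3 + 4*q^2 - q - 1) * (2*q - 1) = -18*q^5 + 11*q^4 + 7*q^3 - 6*q^2 - q + 1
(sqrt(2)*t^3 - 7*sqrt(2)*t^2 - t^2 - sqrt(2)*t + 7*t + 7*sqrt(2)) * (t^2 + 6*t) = sqrt(2)*t^5 - sqrt(2)*t^4 - t^4 - 43*sqrt(2)*t^3 + t^3 + sqrt(2)*t^2 + 42*t^2 + 42*sqrt(2)*t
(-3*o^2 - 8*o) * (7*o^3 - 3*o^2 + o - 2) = -21*o^5 - 47*o^4 + 21*o^3 - 2*o^2 + 16*o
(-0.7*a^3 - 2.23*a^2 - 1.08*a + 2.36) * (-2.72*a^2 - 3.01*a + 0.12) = 1.904*a^5 + 8.1726*a^4 + 9.5659*a^3 - 3.436*a^2 - 7.2332*a + 0.2832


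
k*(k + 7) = k^2 + 7*k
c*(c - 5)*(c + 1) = c^3 - 4*c^2 - 5*c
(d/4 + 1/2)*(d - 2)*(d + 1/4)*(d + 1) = d^4/4 + 5*d^3/16 - 15*d^2/16 - 5*d/4 - 1/4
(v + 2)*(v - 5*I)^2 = v^3 + 2*v^2 - 10*I*v^2 - 25*v - 20*I*v - 50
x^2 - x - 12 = (x - 4)*(x + 3)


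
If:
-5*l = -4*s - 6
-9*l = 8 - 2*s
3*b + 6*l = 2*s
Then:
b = 38/39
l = -22/13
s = -47/13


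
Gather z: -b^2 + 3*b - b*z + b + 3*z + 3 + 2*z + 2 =-b^2 + 4*b + z*(5 - b) + 5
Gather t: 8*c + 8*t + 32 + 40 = 8*c + 8*t + 72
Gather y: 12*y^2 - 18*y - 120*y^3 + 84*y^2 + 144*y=-120*y^3 + 96*y^2 + 126*y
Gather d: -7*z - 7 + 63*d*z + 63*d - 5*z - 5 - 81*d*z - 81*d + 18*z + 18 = d*(-18*z - 18) + 6*z + 6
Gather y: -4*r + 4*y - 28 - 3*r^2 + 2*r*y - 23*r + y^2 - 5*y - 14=-3*r^2 - 27*r + y^2 + y*(2*r - 1) - 42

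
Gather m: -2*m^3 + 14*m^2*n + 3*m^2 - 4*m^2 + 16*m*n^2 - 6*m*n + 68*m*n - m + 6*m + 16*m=-2*m^3 + m^2*(14*n - 1) + m*(16*n^2 + 62*n + 21)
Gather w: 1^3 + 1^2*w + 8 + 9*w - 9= 10*w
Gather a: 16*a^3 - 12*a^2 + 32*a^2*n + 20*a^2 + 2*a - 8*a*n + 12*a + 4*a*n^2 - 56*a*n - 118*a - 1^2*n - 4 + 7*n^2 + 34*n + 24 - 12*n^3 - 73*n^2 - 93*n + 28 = 16*a^3 + a^2*(32*n + 8) + a*(4*n^2 - 64*n - 104) - 12*n^3 - 66*n^2 - 60*n + 48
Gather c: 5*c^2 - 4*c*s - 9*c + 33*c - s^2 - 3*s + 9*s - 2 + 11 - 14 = 5*c^2 + c*(24 - 4*s) - s^2 + 6*s - 5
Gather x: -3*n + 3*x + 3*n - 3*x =0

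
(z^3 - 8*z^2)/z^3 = (z - 8)/z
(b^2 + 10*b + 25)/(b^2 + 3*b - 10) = (b + 5)/(b - 2)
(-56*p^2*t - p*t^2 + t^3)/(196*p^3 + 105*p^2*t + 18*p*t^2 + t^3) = t*(-8*p + t)/(28*p^2 + 11*p*t + t^2)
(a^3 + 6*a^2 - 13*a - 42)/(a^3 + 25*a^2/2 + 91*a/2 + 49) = 2*(a - 3)/(2*a + 7)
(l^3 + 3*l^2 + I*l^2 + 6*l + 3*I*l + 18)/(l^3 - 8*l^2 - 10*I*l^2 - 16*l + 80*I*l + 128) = (l^2 + 3*l*(1 + I) + 9*I)/(l^2 - 8*l*(1 + I) + 64*I)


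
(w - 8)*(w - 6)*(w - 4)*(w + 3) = w^4 - 15*w^3 + 50*w^2 + 120*w - 576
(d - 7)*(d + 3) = d^2 - 4*d - 21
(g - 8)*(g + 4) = g^2 - 4*g - 32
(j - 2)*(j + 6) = j^2 + 4*j - 12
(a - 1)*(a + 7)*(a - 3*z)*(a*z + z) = a^4*z - 3*a^3*z^2 + 7*a^3*z - 21*a^2*z^2 - a^2*z + 3*a*z^2 - 7*a*z + 21*z^2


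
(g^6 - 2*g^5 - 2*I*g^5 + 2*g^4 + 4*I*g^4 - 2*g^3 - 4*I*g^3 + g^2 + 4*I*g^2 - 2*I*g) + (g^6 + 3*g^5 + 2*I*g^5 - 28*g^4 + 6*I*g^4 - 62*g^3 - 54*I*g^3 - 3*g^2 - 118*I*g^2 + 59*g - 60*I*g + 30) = 2*g^6 + g^5 - 26*g^4 + 10*I*g^4 - 64*g^3 - 58*I*g^3 - 2*g^2 - 114*I*g^2 + 59*g - 62*I*g + 30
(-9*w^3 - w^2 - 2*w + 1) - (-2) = -9*w^3 - w^2 - 2*w + 3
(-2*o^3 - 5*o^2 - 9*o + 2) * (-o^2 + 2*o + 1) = 2*o^5 + o^4 - 3*o^3 - 25*o^2 - 5*o + 2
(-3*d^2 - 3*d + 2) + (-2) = -3*d^2 - 3*d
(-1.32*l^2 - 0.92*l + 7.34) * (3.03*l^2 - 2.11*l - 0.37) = -3.9996*l^4 - 0.00239999999999974*l^3 + 24.6698*l^2 - 15.147*l - 2.7158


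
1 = 1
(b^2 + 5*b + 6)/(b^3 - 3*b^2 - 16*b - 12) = (b + 3)/(b^2 - 5*b - 6)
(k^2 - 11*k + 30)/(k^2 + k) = (k^2 - 11*k + 30)/(k*(k + 1))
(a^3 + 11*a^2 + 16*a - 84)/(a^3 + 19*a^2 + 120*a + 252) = (a - 2)/(a + 6)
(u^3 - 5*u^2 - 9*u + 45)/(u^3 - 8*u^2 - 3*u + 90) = (u - 3)/(u - 6)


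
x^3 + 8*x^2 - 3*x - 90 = (x - 3)*(x + 5)*(x + 6)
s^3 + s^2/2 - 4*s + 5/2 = (s - 1)^2*(s + 5/2)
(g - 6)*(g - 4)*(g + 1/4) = g^3 - 39*g^2/4 + 43*g/2 + 6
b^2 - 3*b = b*(b - 3)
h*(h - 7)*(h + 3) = h^3 - 4*h^2 - 21*h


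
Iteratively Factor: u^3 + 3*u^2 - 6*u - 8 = (u - 2)*(u^2 + 5*u + 4) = (u - 2)*(u + 1)*(u + 4)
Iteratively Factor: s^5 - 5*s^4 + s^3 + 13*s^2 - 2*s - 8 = (s - 2)*(s^4 - 3*s^3 - 5*s^2 + 3*s + 4) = (s - 4)*(s - 2)*(s^3 + s^2 - s - 1) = (s - 4)*(s - 2)*(s - 1)*(s^2 + 2*s + 1) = (s - 4)*(s - 2)*(s - 1)*(s + 1)*(s + 1)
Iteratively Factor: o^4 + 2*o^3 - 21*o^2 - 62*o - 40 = (o + 1)*(o^3 + o^2 - 22*o - 40) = (o + 1)*(o + 2)*(o^2 - o - 20) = (o - 5)*(o + 1)*(o + 2)*(o + 4)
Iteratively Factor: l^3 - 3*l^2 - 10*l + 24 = (l - 4)*(l^2 + l - 6) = (l - 4)*(l - 2)*(l + 3)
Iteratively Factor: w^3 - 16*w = (w - 4)*(w^2 + 4*w) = w*(w - 4)*(w + 4)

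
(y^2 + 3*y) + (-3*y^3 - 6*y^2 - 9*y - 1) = -3*y^3 - 5*y^2 - 6*y - 1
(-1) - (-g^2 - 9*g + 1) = g^2 + 9*g - 2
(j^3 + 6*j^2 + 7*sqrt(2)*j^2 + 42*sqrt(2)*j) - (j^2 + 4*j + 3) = j^3 + 5*j^2 + 7*sqrt(2)*j^2 - 4*j + 42*sqrt(2)*j - 3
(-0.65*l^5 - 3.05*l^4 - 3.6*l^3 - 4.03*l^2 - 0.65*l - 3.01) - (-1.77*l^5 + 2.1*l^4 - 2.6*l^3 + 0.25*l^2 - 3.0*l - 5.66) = 1.12*l^5 - 5.15*l^4 - 1.0*l^3 - 4.28*l^2 + 2.35*l + 2.65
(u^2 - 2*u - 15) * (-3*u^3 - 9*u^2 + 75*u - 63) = -3*u^5 - 3*u^4 + 138*u^3 - 78*u^2 - 999*u + 945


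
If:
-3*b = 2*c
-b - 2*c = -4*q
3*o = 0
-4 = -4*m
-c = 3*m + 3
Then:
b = 4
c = -6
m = 1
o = 0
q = -2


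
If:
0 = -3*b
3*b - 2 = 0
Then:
No Solution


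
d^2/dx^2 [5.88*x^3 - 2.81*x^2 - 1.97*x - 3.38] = 35.28*x - 5.62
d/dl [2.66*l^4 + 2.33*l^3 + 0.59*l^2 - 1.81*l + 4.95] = 10.64*l^3 + 6.99*l^2 + 1.18*l - 1.81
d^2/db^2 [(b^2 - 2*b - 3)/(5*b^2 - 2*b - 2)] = 10*(-8*b^3 - 39*b^2 + 6*b - 6)/(125*b^6 - 150*b^5 - 90*b^4 + 112*b^3 + 36*b^2 - 24*b - 8)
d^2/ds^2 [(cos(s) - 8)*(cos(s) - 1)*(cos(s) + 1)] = cos(s)/4 + 16*cos(2*s) - 9*cos(3*s)/4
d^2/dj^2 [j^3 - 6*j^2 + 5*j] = 6*j - 12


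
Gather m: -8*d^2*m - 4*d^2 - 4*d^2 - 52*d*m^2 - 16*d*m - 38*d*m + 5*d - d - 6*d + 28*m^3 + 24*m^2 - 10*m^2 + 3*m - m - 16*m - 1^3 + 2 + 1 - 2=-8*d^2 - 2*d + 28*m^3 + m^2*(14 - 52*d) + m*(-8*d^2 - 54*d - 14)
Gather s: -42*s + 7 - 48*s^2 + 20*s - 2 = -48*s^2 - 22*s + 5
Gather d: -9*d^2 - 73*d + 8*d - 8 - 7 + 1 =-9*d^2 - 65*d - 14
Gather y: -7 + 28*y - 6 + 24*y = 52*y - 13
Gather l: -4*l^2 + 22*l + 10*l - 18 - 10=-4*l^2 + 32*l - 28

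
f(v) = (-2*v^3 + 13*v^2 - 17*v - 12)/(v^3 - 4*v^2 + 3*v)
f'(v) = (-6*v^2 + 26*v - 17)/(v^3 - 4*v^2 + 3*v) + (-3*v^2 + 8*v - 3)*(-2*v^3 + 13*v^2 - 17*v - 12)/(v^3 - 4*v^2 + 3*v)^2 = (-5*v^2 - 8*v + 4)/(v^2*(v^2 - 2*v + 1))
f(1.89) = 6.00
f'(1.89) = -10.24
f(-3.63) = -2.84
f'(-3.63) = -0.12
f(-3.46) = -2.86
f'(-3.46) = -0.12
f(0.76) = -44.76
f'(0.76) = -149.32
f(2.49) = 2.43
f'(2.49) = -3.41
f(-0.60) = -0.96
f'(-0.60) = 7.60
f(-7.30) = -2.54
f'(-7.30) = -0.06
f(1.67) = 9.04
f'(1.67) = -18.61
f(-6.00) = -2.62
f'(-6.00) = -0.07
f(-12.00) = -2.36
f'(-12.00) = -0.03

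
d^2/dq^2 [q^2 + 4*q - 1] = 2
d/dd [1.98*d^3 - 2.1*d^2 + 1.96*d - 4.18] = 5.94*d^2 - 4.2*d + 1.96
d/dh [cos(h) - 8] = -sin(h)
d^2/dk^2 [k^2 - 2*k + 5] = 2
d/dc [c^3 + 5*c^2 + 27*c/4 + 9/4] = 3*c^2 + 10*c + 27/4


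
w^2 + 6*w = w*(w + 6)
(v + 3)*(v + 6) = v^2 + 9*v + 18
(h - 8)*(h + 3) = h^2 - 5*h - 24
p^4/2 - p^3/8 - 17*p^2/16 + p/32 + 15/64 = (p/2 + 1/4)*(p - 3/2)*(p - 1/2)*(p + 5/4)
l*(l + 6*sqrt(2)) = l^2 + 6*sqrt(2)*l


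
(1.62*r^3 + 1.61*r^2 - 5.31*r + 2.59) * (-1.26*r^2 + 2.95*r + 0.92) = -2.0412*r^5 + 2.7504*r^4 + 12.9305*r^3 - 17.4467*r^2 + 2.7553*r + 2.3828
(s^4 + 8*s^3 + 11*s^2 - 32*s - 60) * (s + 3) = s^5 + 11*s^4 + 35*s^3 + s^2 - 156*s - 180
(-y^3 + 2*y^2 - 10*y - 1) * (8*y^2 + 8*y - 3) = -8*y^5 + 8*y^4 - 61*y^3 - 94*y^2 + 22*y + 3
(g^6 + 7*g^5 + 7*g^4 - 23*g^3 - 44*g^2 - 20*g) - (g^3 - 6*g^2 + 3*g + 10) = g^6 + 7*g^5 + 7*g^4 - 24*g^3 - 38*g^2 - 23*g - 10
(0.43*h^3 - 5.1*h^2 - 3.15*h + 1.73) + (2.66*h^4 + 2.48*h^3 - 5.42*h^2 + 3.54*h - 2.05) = 2.66*h^4 + 2.91*h^3 - 10.52*h^2 + 0.39*h - 0.32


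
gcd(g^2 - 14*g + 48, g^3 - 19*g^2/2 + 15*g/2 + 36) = g - 8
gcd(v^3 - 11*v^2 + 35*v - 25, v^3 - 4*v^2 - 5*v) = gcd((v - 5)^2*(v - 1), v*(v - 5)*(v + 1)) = v - 5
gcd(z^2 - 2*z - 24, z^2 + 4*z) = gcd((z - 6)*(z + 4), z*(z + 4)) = z + 4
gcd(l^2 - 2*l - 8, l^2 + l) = 1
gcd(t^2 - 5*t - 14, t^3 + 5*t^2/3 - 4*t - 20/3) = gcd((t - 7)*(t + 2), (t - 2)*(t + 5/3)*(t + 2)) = t + 2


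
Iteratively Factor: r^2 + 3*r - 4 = (r + 4)*(r - 1)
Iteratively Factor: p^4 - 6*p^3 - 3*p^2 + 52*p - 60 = (p + 3)*(p^3 - 9*p^2 + 24*p - 20) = (p - 2)*(p + 3)*(p^2 - 7*p + 10) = (p - 2)^2*(p + 3)*(p - 5)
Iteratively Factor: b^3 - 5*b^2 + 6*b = (b)*(b^2 - 5*b + 6) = b*(b - 2)*(b - 3)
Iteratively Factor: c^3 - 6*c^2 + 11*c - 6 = (c - 1)*(c^2 - 5*c + 6) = (c - 3)*(c - 1)*(c - 2)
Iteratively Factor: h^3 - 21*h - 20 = (h - 5)*(h^2 + 5*h + 4) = (h - 5)*(h + 4)*(h + 1)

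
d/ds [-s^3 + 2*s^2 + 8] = s*(4 - 3*s)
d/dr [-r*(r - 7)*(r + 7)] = 49 - 3*r^2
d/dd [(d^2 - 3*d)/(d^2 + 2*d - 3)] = (5*d^2 - 6*d + 9)/(d^4 + 4*d^3 - 2*d^2 - 12*d + 9)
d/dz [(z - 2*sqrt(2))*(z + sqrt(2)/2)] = 2*z - 3*sqrt(2)/2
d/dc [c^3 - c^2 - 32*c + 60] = 3*c^2 - 2*c - 32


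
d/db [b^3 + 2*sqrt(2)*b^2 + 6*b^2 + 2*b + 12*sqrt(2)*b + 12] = 3*b^2 + 4*sqrt(2)*b + 12*b + 2 + 12*sqrt(2)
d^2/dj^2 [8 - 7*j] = 0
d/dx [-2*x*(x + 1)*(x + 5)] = -6*x^2 - 24*x - 10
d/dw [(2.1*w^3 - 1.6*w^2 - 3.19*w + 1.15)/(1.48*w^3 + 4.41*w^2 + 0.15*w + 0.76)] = (1.77635683940025e-15*w^5 + 11.629*w^4 + 10.0724*w^3 + 13.5099*w^2 - 12.575*w - 2.5969)/(2.1904*w^6 + 13.0536*w^5 + 19.8921*w^4 + 3.5726*w^3 + 6.7257*w^2 + 0.228*w + 0.5776)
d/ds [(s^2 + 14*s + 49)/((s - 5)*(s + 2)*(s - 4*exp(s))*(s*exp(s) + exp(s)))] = (2*(s - 5)*(s + 1)*(s + 2)*(s + 7)*(s - 4*exp(s)) + (s - 5)*(s + 1)*(s + 2)*(4*exp(s) - 1)*(s^2 + 14*s + 49) - (s - 5)*(s + 1)*(s - 4*exp(s))*(s^2 + 14*s + 49) - (s - 5)*(s + 2)^2*(s - 4*exp(s))*(s^2 + 14*s + 49) - (s + 1)*(s + 2)*(s - 4*exp(s))*(s^2 + 14*s + 49))*exp(-s)/((s - 5)^2*(s + 1)^2*(s + 2)^2*(s - 4*exp(s))^2)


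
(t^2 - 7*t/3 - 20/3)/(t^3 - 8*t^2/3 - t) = (-3*t^2 + 7*t + 20)/(t*(-3*t^2 + 8*t + 3))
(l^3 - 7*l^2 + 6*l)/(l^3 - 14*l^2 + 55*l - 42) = l/(l - 7)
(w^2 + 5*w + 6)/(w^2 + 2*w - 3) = (w + 2)/(w - 1)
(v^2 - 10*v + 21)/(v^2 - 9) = (v - 7)/(v + 3)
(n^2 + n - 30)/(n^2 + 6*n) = (n - 5)/n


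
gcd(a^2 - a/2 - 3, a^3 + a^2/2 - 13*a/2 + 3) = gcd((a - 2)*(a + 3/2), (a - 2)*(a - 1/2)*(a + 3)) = a - 2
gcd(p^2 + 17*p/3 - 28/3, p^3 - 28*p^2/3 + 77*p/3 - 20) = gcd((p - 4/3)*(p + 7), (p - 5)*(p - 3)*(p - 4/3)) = p - 4/3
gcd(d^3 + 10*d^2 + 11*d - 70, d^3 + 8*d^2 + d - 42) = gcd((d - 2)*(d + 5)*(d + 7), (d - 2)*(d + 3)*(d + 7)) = d^2 + 5*d - 14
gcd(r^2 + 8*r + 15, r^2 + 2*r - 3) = r + 3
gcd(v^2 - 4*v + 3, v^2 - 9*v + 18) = v - 3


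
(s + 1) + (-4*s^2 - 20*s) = -4*s^2 - 19*s + 1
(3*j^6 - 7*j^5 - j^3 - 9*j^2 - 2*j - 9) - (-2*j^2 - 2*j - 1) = 3*j^6 - 7*j^5 - j^3 - 7*j^2 - 8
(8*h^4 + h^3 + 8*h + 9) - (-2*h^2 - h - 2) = 8*h^4 + h^3 + 2*h^2 + 9*h + 11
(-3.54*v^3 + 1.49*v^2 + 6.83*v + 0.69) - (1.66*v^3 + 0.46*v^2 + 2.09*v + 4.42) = -5.2*v^3 + 1.03*v^2 + 4.74*v - 3.73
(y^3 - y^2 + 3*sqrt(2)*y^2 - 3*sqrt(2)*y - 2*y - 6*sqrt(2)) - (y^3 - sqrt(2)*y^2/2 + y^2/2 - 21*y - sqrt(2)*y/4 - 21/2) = -3*y^2/2 + 7*sqrt(2)*y^2/2 - 11*sqrt(2)*y/4 + 19*y - 6*sqrt(2) + 21/2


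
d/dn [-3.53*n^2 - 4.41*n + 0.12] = -7.06*n - 4.41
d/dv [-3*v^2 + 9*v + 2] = 9 - 6*v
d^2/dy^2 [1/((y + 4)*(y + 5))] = 2*((y + 4)^2 + (y + 4)*(y + 5) + (y + 5)^2)/((y + 4)^3*(y + 5)^3)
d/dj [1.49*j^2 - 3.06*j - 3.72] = 2.98*j - 3.06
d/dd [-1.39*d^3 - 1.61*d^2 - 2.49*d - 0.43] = -4.17*d^2 - 3.22*d - 2.49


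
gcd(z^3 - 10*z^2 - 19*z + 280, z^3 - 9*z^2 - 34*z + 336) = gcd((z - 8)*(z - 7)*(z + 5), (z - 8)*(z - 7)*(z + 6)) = z^2 - 15*z + 56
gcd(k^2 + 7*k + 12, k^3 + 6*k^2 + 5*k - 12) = k^2 + 7*k + 12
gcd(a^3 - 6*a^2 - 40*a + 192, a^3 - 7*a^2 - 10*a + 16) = a - 8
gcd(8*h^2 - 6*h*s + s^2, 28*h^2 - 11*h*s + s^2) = -4*h + s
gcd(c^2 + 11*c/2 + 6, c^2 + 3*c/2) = c + 3/2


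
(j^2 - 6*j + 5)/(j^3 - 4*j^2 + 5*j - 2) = (j - 5)/(j^2 - 3*j + 2)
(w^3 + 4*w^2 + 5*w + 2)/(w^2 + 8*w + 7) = (w^2 + 3*w + 2)/(w + 7)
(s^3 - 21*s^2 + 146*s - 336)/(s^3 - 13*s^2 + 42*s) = (s - 8)/s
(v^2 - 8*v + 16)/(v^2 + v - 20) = (v - 4)/(v + 5)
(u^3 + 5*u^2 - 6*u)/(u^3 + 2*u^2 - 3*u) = (u + 6)/(u + 3)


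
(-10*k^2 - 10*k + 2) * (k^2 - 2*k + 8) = -10*k^4 + 10*k^3 - 58*k^2 - 84*k + 16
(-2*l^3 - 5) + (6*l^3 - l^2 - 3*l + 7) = 4*l^3 - l^2 - 3*l + 2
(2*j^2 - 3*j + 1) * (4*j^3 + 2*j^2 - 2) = 8*j^5 - 8*j^4 - 2*j^3 - 2*j^2 + 6*j - 2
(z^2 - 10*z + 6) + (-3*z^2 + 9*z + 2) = -2*z^2 - z + 8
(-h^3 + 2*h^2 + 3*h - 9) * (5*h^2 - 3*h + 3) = -5*h^5 + 13*h^4 + 6*h^3 - 48*h^2 + 36*h - 27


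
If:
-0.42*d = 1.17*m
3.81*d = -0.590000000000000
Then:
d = -0.15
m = 0.06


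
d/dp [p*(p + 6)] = 2*p + 6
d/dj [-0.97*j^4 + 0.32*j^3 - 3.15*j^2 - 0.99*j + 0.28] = -3.88*j^3 + 0.96*j^2 - 6.3*j - 0.99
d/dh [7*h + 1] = 7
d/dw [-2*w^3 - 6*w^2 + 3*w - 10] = -6*w^2 - 12*w + 3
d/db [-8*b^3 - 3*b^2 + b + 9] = -24*b^2 - 6*b + 1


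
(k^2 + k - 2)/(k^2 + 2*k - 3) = (k + 2)/(k + 3)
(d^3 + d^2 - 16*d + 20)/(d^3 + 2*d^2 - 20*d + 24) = (d + 5)/(d + 6)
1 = 1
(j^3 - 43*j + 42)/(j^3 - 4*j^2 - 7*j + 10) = (j^2 + j - 42)/(j^2 - 3*j - 10)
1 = 1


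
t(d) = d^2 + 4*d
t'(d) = 2*d + 4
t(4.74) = 41.43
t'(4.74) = 13.48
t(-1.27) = -3.47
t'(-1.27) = 1.46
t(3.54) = 26.69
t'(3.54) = 11.08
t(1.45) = 7.90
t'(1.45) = 6.90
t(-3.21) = -2.54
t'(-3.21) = -2.42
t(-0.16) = -0.61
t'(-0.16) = 3.68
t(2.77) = 18.75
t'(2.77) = 9.54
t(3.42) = 25.38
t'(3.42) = 10.84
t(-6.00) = 12.00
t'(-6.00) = -8.00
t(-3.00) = -3.00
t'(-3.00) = -2.00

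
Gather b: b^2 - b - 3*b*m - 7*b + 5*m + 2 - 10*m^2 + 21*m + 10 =b^2 + b*(-3*m - 8) - 10*m^2 + 26*m + 12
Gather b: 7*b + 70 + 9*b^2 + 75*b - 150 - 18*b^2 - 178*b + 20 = -9*b^2 - 96*b - 60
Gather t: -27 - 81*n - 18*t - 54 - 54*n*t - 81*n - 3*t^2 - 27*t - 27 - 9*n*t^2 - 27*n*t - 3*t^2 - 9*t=-162*n + t^2*(-9*n - 6) + t*(-81*n - 54) - 108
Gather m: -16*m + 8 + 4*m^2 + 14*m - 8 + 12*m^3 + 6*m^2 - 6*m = 12*m^3 + 10*m^2 - 8*m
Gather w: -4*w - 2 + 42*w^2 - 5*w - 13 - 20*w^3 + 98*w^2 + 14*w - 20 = -20*w^3 + 140*w^2 + 5*w - 35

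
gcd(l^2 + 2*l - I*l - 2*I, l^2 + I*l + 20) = 1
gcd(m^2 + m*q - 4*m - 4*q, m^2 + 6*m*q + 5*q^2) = m + q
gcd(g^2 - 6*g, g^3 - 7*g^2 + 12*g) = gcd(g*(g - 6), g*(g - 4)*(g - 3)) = g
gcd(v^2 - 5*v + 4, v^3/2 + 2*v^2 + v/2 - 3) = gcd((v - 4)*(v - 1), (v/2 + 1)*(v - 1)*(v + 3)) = v - 1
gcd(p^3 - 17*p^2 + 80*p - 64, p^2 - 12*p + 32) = p - 8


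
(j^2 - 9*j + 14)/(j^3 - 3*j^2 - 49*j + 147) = (j - 2)/(j^2 + 4*j - 21)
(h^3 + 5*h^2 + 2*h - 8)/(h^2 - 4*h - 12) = (h^2 + 3*h - 4)/(h - 6)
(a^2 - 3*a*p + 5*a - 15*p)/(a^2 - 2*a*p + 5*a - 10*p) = (-a + 3*p)/(-a + 2*p)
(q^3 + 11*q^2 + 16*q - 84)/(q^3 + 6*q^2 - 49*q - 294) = (q - 2)/(q - 7)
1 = 1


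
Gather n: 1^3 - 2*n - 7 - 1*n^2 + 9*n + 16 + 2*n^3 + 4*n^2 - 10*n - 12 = 2*n^3 + 3*n^2 - 3*n - 2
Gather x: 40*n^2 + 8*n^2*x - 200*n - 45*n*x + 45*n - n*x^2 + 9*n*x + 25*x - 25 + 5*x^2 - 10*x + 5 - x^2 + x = 40*n^2 - 155*n + x^2*(4 - n) + x*(8*n^2 - 36*n + 16) - 20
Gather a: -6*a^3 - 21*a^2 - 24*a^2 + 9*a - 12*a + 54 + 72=-6*a^3 - 45*a^2 - 3*a + 126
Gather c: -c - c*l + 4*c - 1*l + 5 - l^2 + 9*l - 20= c*(3 - l) - l^2 + 8*l - 15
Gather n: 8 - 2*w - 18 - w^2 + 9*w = -w^2 + 7*w - 10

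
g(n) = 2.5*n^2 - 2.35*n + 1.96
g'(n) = 5.0*n - 2.35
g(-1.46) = 10.72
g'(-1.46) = -9.65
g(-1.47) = 10.82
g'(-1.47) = -9.70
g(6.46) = 91.11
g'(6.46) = 29.95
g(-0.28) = 2.81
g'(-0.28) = -3.75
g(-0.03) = 2.03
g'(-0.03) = -2.50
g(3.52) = 24.66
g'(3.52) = 15.25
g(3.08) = 18.44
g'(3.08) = 13.05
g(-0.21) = 2.56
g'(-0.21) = -3.40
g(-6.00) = 106.06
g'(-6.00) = -32.35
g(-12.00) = 390.16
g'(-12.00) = -62.35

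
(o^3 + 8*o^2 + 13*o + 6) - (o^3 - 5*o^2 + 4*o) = 13*o^2 + 9*o + 6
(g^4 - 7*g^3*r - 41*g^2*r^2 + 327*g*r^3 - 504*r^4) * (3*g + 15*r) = 3*g^5 - 6*g^4*r - 228*g^3*r^2 + 366*g^2*r^3 + 3393*g*r^4 - 7560*r^5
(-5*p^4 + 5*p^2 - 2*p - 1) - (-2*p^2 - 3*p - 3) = -5*p^4 + 7*p^2 + p + 2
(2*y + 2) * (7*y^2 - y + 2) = 14*y^3 + 12*y^2 + 2*y + 4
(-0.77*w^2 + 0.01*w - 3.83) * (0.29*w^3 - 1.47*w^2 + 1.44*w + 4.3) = -0.2233*w^5 + 1.1348*w^4 - 2.2342*w^3 + 2.3335*w^2 - 5.4722*w - 16.469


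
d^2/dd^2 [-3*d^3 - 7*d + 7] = -18*d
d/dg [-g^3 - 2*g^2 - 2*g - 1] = -3*g^2 - 4*g - 2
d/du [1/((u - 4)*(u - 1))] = (5 - 2*u)/(u^4 - 10*u^3 + 33*u^2 - 40*u + 16)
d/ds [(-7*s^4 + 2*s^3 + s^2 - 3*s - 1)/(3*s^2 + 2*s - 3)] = (-42*s^5 - 36*s^4 + 92*s^3 - 7*s^2 + 11)/(9*s^4 + 12*s^3 - 14*s^2 - 12*s + 9)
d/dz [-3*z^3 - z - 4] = -9*z^2 - 1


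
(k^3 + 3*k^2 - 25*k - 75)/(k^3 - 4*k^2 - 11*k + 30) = (k + 5)/(k - 2)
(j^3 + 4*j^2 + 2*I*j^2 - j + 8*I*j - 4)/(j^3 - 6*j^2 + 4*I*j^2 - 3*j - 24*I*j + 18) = (j^2 + j*(4 + I) + 4*I)/(j^2 + 3*j*(-2 + I) - 18*I)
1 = 1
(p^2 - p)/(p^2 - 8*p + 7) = p/(p - 7)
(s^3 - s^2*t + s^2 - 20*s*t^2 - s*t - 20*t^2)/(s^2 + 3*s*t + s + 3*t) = (s^2 - s*t - 20*t^2)/(s + 3*t)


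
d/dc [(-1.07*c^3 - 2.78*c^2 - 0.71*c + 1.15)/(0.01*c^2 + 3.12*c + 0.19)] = (-0.0107*c^4 - 6.6768*c^3 - 9.2764*c^2 - 1.0794*c - 3.7229)/(0.0001*c^4 + 0.0624*c^3 + 9.7382*c^2 + 1.1856*c + 0.0361)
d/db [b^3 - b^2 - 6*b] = 3*b^2 - 2*b - 6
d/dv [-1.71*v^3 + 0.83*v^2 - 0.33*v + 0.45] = -5.13*v^2 + 1.66*v - 0.33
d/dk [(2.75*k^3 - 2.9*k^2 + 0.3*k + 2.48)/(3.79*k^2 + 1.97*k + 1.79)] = (10.4225*k^4 + 10.835*k^3 + 7.9175*k^2 - 29.1804*k - 4.3486)/(14.3641*k^4 + 14.9326*k^3 + 17.4491*k^2 + 7.0526*k + 3.2041)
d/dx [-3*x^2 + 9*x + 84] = 9 - 6*x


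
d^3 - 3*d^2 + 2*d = d*(d - 2)*(d - 1)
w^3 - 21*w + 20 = (w - 4)*(w - 1)*(w + 5)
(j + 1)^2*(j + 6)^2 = j^4 + 14*j^3 + 61*j^2 + 84*j + 36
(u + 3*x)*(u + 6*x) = u^2 + 9*u*x + 18*x^2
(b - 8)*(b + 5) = b^2 - 3*b - 40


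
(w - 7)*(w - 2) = w^2 - 9*w + 14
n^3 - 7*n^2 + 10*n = n*(n - 5)*(n - 2)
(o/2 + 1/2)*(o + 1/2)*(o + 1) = o^3/2 + 5*o^2/4 + o + 1/4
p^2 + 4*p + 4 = (p + 2)^2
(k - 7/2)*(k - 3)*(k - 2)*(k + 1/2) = k^4 - 8*k^3 + 77*k^2/4 - 37*k/4 - 21/2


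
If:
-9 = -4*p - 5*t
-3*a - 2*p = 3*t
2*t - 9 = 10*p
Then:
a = -54/29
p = -27/58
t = 63/29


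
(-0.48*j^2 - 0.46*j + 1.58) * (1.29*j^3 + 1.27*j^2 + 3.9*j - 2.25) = -0.6192*j^5 - 1.203*j^4 - 0.418*j^3 + 1.2926*j^2 + 7.197*j - 3.555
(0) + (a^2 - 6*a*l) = a^2 - 6*a*l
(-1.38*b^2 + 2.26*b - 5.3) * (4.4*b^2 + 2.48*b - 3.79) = -6.072*b^4 + 6.5216*b^3 - 12.485*b^2 - 21.7094*b + 20.087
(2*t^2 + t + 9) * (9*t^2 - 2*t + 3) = 18*t^4 + 5*t^3 + 85*t^2 - 15*t + 27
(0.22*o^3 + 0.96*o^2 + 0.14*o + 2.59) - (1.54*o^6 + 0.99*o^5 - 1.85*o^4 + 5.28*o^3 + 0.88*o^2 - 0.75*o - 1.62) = -1.54*o^6 - 0.99*o^5 + 1.85*o^4 - 5.06*o^3 + 0.08*o^2 + 0.89*o + 4.21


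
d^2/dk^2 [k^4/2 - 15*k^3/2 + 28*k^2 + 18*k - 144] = 6*k^2 - 45*k + 56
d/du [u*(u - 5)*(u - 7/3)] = 3*u^2 - 44*u/3 + 35/3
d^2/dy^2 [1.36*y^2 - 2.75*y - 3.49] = 2.72000000000000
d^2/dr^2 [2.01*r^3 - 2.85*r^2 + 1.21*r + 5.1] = 12.06*r - 5.7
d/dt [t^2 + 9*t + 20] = 2*t + 9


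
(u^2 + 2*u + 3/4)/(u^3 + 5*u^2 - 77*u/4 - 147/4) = (2*u + 1)/(2*u^2 + 7*u - 49)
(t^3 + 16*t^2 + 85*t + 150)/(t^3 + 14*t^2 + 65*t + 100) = (t + 6)/(t + 4)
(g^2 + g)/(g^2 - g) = (g + 1)/(g - 1)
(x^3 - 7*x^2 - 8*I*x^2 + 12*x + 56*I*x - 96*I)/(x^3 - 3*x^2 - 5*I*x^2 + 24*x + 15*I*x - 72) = (x - 4)/(x + 3*I)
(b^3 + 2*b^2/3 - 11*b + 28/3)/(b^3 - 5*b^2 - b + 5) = (3*b^2 + 5*b - 28)/(3*(b^2 - 4*b - 5))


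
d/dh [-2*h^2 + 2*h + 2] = 2 - 4*h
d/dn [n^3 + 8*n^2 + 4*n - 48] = 3*n^2 + 16*n + 4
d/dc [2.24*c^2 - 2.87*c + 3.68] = 4.48*c - 2.87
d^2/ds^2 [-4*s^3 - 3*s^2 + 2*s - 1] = -24*s - 6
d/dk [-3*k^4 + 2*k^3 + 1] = k^2*(6 - 12*k)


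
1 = 1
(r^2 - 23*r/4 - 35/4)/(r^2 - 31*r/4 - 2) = (-4*r^2 + 23*r + 35)/(-4*r^2 + 31*r + 8)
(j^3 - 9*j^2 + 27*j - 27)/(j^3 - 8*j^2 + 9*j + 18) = (j^2 - 6*j + 9)/(j^2 - 5*j - 6)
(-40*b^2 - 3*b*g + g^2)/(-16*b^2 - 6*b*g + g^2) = (5*b + g)/(2*b + g)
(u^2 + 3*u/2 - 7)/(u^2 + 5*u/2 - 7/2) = (u - 2)/(u - 1)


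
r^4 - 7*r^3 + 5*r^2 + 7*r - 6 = (r - 6)*(r - 1)^2*(r + 1)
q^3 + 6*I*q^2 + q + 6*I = (q - I)*(q + I)*(q + 6*I)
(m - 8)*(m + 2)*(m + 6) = m^3 - 52*m - 96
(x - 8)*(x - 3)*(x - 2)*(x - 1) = x^4 - 14*x^3 + 59*x^2 - 94*x + 48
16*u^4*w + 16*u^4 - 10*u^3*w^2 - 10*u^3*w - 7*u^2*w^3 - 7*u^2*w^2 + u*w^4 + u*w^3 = (-8*u + w)*(-u + w)*(2*u + w)*(u*w + u)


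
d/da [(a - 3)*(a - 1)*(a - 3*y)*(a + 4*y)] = 4*a^3 + 3*a^2*y - 12*a^2 - 24*a*y^2 - 8*a*y + 6*a + 48*y^2 + 3*y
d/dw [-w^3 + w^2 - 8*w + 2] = -3*w^2 + 2*w - 8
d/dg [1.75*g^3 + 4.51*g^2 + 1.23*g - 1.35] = 5.25*g^2 + 9.02*g + 1.23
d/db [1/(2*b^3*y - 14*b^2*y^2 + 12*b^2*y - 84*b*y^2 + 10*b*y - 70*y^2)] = (-3*b^2 + 14*b*y - 12*b + 42*y - 5)/(2*y*(b^3 - 7*b^2*y + 6*b^2 - 42*b*y + 5*b - 35*y)^2)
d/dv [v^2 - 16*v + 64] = 2*v - 16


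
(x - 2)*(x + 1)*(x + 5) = x^3 + 4*x^2 - 7*x - 10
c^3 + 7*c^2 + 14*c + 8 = (c + 1)*(c + 2)*(c + 4)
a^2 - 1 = (a - 1)*(a + 1)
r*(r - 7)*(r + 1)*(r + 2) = r^4 - 4*r^3 - 19*r^2 - 14*r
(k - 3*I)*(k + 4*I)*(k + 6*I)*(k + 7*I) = k^4 + 14*I*k^3 - 43*k^2 + 114*I*k - 504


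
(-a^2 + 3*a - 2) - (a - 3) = -a^2 + 2*a + 1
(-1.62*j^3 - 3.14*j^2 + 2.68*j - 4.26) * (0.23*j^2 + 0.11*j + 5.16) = -0.3726*j^5 - 0.9004*j^4 - 8.0882*j^3 - 16.8874*j^2 + 13.3602*j - 21.9816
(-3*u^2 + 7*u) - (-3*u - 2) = -3*u^2 + 10*u + 2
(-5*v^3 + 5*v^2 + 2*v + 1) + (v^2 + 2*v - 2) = -5*v^3 + 6*v^2 + 4*v - 1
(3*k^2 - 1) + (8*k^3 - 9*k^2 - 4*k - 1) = 8*k^3 - 6*k^2 - 4*k - 2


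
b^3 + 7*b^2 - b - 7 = (b - 1)*(b + 1)*(b + 7)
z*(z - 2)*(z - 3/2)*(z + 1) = z^4 - 5*z^3/2 - z^2/2 + 3*z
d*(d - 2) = d^2 - 2*d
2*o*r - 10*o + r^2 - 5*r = (2*o + r)*(r - 5)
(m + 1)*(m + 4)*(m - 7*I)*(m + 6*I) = m^4 + 5*m^3 - I*m^3 + 46*m^2 - 5*I*m^2 + 210*m - 4*I*m + 168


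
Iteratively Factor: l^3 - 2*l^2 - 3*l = (l)*(l^2 - 2*l - 3) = l*(l - 3)*(l + 1)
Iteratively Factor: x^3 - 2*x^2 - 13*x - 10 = (x + 1)*(x^2 - 3*x - 10) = (x + 1)*(x + 2)*(x - 5)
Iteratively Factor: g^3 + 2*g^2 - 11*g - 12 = (g + 1)*(g^2 + g - 12) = (g + 1)*(g + 4)*(g - 3)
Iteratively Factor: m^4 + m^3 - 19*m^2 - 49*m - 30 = (m + 2)*(m^3 - m^2 - 17*m - 15) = (m + 1)*(m + 2)*(m^2 - 2*m - 15) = (m - 5)*(m + 1)*(m + 2)*(m + 3)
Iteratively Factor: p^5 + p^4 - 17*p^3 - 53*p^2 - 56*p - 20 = (p + 1)*(p^4 - 17*p^2 - 36*p - 20) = (p - 5)*(p + 1)*(p^3 + 5*p^2 + 8*p + 4) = (p - 5)*(p + 1)^2*(p^2 + 4*p + 4) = (p - 5)*(p + 1)^2*(p + 2)*(p + 2)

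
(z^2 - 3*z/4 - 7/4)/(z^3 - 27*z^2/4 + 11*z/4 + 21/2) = 1/(z - 6)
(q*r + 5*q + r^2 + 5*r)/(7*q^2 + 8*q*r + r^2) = (r + 5)/(7*q + r)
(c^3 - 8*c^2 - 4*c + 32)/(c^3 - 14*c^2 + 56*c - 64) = (c + 2)/(c - 4)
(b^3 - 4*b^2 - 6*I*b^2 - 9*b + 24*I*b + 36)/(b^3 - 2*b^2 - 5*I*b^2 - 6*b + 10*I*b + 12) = (b^2 - b*(4 + 3*I) + 12*I)/(b^2 - 2*b*(1 + I) + 4*I)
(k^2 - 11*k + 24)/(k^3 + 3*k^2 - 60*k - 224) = (k - 3)/(k^2 + 11*k + 28)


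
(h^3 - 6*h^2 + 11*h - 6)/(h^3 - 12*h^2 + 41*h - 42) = (h - 1)/(h - 7)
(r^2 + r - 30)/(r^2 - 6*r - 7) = (-r^2 - r + 30)/(-r^2 + 6*r + 7)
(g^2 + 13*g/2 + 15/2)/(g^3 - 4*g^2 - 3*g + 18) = (2*g^2 + 13*g + 15)/(2*(g^3 - 4*g^2 - 3*g + 18))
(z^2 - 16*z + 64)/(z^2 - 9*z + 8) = (z - 8)/(z - 1)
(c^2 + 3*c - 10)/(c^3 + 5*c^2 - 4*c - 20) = 1/(c + 2)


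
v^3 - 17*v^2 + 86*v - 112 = (v - 8)*(v - 7)*(v - 2)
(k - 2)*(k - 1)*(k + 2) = k^3 - k^2 - 4*k + 4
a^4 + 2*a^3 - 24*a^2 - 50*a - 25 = (a - 5)*(a + 1)^2*(a + 5)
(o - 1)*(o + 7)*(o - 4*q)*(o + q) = o^4 - 3*o^3*q + 6*o^3 - 4*o^2*q^2 - 18*o^2*q - 7*o^2 - 24*o*q^2 + 21*o*q + 28*q^2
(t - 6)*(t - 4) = t^2 - 10*t + 24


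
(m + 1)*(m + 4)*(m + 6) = m^3 + 11*m^2 + 34*m + 24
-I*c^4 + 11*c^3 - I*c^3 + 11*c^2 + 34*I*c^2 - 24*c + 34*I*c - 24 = (c + I)*(c + 4*I)*(c + 6*I)*(-I*c - I)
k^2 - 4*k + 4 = (k - 2)^2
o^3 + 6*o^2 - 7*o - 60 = (o - 3)*(o + 4)*(o + 5)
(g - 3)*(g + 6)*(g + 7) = g^3 + 10*g^2 + 3*g - 126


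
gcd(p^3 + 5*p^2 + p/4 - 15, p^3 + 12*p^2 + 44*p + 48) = p + 4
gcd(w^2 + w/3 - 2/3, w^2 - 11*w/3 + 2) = w - 2/3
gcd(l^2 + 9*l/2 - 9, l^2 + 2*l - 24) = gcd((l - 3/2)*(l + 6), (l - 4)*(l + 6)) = l + 6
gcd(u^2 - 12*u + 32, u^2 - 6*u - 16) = u - 8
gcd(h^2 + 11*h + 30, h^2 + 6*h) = h + 6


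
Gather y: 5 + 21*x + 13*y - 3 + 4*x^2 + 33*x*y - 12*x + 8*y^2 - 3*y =4*x^2 + 9*x + 8*y^2 + y*(33*x + 10) + 2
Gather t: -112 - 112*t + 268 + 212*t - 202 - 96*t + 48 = 4*t + 2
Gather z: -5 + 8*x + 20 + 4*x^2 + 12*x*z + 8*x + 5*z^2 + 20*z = 4*x^2 + 16*x + 5*z^2 + z*(12*x + 20) + 15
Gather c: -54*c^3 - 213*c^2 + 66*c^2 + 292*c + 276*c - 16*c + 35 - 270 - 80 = -54*c^3 - 147*c^2 + 552*c - 315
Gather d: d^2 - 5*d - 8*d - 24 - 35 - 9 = d^2 - 13*d - 68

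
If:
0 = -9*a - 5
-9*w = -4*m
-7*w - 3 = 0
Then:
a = -5/9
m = -27/28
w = -3/7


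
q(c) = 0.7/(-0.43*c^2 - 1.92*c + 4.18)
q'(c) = 0.7*(0.86*c + 1.92)/(-0.43*c^2 - 1.92*c + 4.18)^2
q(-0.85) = 0.13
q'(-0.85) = 0.03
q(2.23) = -0.31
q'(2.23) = 0.54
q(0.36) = 0.20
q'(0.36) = 0.13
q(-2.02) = 0.11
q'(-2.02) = 0.00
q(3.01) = -0.13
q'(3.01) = 0.10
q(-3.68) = 0.13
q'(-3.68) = -0.03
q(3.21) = -0.11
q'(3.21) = 0.08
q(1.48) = 1.77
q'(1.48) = 14.21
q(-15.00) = -0.01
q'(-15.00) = -0.00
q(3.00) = -0.13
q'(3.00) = 0.11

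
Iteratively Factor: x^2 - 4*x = (x)*(x - 4)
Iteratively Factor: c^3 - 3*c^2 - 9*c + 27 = (c + 3)*(c^2 - 6*c + 9) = (c - 3)*(c + 3)*(c - 3)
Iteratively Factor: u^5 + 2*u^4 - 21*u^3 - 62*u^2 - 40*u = (u + 2)*(u^4 - 21*u^2 - 20*u) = (u + 1)*(u + 2)*(u^3 - u^2 - 20*u) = (u - 5)*(u + 1)*(u + 2)*(u^2 + 4*u) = (u - 5)*(u + 1)*(u + 2)*(u + 4)*(u)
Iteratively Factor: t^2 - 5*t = (t - 5)*(t)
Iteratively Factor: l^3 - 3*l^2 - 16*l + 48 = (l - 3)*(l^2 - 16) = (l - 3)*(l + 4)*(l - 4)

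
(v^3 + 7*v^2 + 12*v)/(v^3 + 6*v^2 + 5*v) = (v^2 + 7*v + 12)/(v^2 + 6*v + 5)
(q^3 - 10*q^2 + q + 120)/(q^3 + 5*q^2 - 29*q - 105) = (q - 8)/(q + 7)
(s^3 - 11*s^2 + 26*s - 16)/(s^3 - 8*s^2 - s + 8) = (s - 2)/(s + 1)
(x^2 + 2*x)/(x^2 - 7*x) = (x + 2)/(x - 7)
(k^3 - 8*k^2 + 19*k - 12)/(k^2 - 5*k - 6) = (-k^3 + 8*k^2 - 19*k + 12)/(-k^2 + 5*k + 6)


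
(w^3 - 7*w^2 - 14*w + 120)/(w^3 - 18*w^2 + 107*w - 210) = (w + 4)/(w - 7)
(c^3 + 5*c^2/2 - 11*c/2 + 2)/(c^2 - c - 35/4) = 2*(-2*c^3 - 5*c^2 + 11*c - 4)/(-4*c^2 + 4*c + 35)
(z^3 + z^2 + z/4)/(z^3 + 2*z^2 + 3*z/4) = (2*z + 1)/(2*z + 3)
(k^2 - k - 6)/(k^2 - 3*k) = (k + 2)/k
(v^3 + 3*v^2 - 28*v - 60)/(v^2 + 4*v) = (v^3 + 3*v^2 - 28*v - 60)/(v*(v + 4))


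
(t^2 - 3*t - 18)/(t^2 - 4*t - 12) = (t + 3)/(t + 2)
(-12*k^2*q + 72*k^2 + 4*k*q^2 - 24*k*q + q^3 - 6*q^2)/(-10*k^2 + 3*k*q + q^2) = (6*k*q - 36*k + q^2 - 6*q)/(5*k + q)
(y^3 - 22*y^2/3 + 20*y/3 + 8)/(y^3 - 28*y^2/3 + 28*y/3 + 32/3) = (y - 6)/(y - 8)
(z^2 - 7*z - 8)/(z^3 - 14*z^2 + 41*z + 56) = 1/(z - 7)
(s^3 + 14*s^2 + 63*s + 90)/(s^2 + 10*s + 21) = (s^2 + 11*s + 30)/(s + 7)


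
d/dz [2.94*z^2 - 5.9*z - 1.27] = 5.88*z - 5.9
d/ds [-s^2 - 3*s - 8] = -2*s - 3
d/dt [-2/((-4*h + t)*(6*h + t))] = 2*(2*h + 2*t)/((4*h - t)^2*(6*h + t)^2)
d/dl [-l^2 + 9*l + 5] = 9 - 2*l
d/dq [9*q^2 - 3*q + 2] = 18*q - 3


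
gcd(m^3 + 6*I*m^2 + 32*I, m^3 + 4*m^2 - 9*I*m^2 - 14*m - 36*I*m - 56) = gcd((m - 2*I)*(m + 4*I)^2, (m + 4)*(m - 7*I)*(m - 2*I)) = m - 2*I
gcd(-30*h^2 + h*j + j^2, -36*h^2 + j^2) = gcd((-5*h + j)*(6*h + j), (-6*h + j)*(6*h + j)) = 6*h + j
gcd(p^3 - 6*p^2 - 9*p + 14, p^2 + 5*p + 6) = p + 2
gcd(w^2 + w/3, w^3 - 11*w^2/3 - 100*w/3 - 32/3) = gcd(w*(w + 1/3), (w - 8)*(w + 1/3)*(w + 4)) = w + 1/3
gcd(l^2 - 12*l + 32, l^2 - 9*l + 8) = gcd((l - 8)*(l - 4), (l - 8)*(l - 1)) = l - 8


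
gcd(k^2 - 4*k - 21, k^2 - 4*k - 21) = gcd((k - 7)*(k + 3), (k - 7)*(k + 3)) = k^2 - 4*k - 21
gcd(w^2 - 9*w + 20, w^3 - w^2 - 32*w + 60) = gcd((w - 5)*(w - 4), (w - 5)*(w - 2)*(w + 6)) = w - 5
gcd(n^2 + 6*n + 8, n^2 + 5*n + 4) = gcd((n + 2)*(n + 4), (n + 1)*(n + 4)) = n + 4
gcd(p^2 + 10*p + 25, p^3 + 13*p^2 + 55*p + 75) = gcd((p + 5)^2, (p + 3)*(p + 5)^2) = p^2 + 10*p + 25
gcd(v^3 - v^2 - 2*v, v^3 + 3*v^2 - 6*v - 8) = v^2 - v - 2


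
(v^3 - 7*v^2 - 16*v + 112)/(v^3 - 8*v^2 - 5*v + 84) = (v + 4)/(v + 3)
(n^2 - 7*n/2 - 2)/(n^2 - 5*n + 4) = (n + 1/2)/(n - 1)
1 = 1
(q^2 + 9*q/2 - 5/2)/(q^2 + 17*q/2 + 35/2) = (2*q - 1)/(2*q + 7)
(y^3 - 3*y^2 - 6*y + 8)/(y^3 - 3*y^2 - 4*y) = (y^2 + y - 2)/(y*(y + 1))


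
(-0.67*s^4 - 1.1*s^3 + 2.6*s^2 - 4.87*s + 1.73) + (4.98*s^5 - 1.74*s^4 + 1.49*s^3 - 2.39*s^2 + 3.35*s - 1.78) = 4.98*s^5 - 2.41*s^4 + 0.39*s^3 + 0.21*s^2 - 1.52*s - 0.05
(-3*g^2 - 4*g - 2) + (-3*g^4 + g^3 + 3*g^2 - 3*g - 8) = -3*g^4 + g^3 - 7*g - 10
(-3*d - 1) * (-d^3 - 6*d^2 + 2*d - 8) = 3*d^4 + 19*d^3 + 22*d + 8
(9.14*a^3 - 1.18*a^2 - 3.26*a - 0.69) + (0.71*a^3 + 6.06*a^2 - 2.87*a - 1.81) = 9.85*a^3 + 4.88*a^2 - 6.13*a - 2.5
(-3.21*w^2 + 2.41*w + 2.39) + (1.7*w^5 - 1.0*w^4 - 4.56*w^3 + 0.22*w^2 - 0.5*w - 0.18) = 1.7*w^5 - 1.0*w^4 - 4.56*w^3 - 2.99*w^2 + 1.91*w + 2.21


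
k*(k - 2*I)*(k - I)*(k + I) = k^4 - 2*I*k^3 + k^2 - 2*I*k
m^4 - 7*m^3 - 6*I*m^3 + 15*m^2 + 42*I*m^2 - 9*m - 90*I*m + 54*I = (m - 3)^2*(m - 1)*(m - 6*I)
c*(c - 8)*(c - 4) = c^3 - 12*c^2 + 32*c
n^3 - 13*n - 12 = (n - 4)*(n + 1)*(n + 3)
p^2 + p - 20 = (p - 4)*(p + 5)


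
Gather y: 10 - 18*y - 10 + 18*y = 0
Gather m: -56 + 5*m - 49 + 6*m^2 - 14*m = 6*m^2 - 9*m - 105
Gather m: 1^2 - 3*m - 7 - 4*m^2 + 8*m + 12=-4*m^2 + 5*m + 6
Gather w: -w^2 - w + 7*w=-w^2 + 6*w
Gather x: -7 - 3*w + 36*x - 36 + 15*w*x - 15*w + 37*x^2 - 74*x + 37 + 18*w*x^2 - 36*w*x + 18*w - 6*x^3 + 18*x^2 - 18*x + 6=-6*x^3 + x^2*(18*w + 55) + x*(-21*w - 56)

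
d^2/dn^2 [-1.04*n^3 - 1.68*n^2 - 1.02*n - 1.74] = -6.24*n - 3.36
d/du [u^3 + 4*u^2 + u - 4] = 3*u^2 + 8*u + 1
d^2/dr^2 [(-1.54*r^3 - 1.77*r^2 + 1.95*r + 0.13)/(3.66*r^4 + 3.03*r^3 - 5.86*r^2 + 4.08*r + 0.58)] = (-41.2584479999998*r^9 - 142.261272*r^8 - 2.49245999999994*r^7 + 539.668734*r^6 + 409.589766*r^5 - 164.379816*r^4 - 129.073124*r^3 - 65.9679599999999*r^2 + 16.637988*r - 5.208064)/(49.027896*r^12 + 121.766004*r^11 - 134.688366*r^10 - 198.137097*r^9 + 510.435234*r^8 - 61.9235640000001*r^7 - 511.77745*r^6 + 561.80844*r^5 - 186.177984*r^4 - 12.227436*r^3 + 23.050824*r^2 + 4.117536*r + 0.195112)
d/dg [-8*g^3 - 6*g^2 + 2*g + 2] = -24*g^2 - 12*g + 2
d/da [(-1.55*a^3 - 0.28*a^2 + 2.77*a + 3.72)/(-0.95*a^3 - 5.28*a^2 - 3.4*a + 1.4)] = (8.88178419700125e-16*a^5 + 7.918*a^4 + 15.803*a^3 + 19.6696*a^2 + 38.4992*a + 16.526)/(0.9025*a^6 + 10.032*a^5 + 34.3384*a^4 + 33.244*a^3 - 3.224*a^2 - 9.52*a + 1.96)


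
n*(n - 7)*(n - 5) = n^3 - 12*n^2 + 35*n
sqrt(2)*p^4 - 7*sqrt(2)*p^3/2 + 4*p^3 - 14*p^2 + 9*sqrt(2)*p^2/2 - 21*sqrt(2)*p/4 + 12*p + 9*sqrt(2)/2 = (p - 2)*(p - 3/2)*(p + 3*sqrt(2)/2)*(sqrt(2)*p + 1)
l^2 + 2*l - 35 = (l - 5)*(l + 7)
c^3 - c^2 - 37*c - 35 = (c - 7)*(c + 1)*(c + 5)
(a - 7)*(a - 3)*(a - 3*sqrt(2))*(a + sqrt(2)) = a^4 - 10*a^3 - 2*sqrt(2)*a^3 + 15*a^2 + 20*sqrt(2)*a^2 - 42*sqrt(2)*a + 60*a - 126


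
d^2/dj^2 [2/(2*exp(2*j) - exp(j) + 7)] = 2*((1 - 8*exp(j))*(2*exp(2*j) - exp(j) + 7) + 2*(4*exp(j) - 1)^2*exp(j))*exp(j)/(2*exp(2*j) - exp(j) + 7)^3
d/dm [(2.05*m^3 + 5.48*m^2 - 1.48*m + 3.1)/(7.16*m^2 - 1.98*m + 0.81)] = (14.678*m^4 - 8.11799999999999*m^3 + 4.72789999999999*m^2 - 35.5144*m + 4.9392)/(51.2656*m^4 - 28.3536*m^3 + 15.5196*m^2 - 3.2076*m + 0.6561)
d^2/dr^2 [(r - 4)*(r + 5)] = 2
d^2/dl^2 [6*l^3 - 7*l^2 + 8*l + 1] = 36*l - 14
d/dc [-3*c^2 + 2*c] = 2 - 6*c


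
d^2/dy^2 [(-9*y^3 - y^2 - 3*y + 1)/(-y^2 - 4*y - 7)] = 8*(20*y^3 + 183*y^2 + 312*y - 11)/(y^6 + 12*y^5 + 69*y^4 + 232*y^3 + 483*y^2 + 588*y + 343)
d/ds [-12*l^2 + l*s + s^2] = l + 2*s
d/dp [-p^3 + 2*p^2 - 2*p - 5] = -3*p^2 + 4*p - 2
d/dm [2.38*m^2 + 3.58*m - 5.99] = 4.76*m + 3.58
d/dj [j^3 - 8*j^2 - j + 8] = 3*j^2 - 16*j - 1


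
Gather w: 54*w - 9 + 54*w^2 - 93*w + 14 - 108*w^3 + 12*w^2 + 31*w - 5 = -108*w^3 + 66*w^2 - 8*w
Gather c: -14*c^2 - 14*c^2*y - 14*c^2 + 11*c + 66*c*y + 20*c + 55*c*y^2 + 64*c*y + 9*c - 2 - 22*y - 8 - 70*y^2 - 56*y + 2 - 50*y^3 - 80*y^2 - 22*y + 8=c^2*(-14*y - 28) + c*(55*y^2 + 130*y + 40) - 50*y^3 - 150*y^2 - 100*y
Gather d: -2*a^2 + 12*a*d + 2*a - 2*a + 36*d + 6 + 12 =-2*a^2 + d*(12*a + 36) + 18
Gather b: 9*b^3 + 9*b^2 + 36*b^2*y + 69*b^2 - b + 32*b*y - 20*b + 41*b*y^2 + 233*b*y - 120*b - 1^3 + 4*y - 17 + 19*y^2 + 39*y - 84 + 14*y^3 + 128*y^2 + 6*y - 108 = 9*b^3 + b^2*(36*y + 78) + b*(41*y^2 + 265*y - 141) + 14*y^3 + 147*y^2 + 49*y - 210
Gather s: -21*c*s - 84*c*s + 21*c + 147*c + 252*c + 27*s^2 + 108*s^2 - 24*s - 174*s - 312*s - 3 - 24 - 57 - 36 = 420*c + 135*s^2 + s*(-105*c - 510) - 120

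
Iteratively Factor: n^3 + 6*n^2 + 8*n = (n + 2)*(n^2 + 4*n) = (n + 2)*(n + 4)*(n)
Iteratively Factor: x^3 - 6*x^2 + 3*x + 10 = (x + 1)*(x^2 - 7*x + 10) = (x - 2)*(x + 1)*(x - 5)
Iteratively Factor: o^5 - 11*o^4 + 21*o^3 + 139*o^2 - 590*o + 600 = (o - 5)*(o^4 - 6*o^3 - 9*o^2 + 94*o - 120) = (o - 5)*(o - 3)*(o^3 - 3*o^2 - 18*o + 40) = (o - 5)^2*(o - 3)*(o^2 + 2*o - 8) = (o - 5)^2*(o - 3)*(o + 4)*(o - 2)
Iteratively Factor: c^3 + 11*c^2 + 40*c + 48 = (c + 4)*(c^2 + 7*c + 12) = (c + 4)^2*(c + 3)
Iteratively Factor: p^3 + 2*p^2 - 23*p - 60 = (p + 4)*(p^2 - 2*p - 15) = (p - 5)*(p + 4)*(p + 3)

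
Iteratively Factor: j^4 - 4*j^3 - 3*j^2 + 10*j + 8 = (j - 2)*(j^3 - 2*j^2 - 7*j - 4) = (j - 2)*(j + 1)*(j^2 - 3*j - 4) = (j - 2)*(j + 1)^2*(j - 4)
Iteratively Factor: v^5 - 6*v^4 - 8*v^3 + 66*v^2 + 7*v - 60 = (v - 1)*(v^4 - 5*v^3 - 13*v^2 + 53*v + 60) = (v - 1)*(v + 3)*(v^3 - 8*v^2 + 11*v + 20) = (v - 1)*(v + 1)*(v + 3)*(v^2 - 9*v + 20) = (v - 5)*(v - 1)*(v + 1)*(v + 3)*(v - 4)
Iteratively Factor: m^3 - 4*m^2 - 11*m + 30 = (m - 2)*(m^2 - 2*m - 15) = (m - 5)*(m - 2)*(m + 3)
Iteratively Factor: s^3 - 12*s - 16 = (s - 4)*(s^2 + 4*s + 4) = (s - 4)*(s + 2)*(s + 2)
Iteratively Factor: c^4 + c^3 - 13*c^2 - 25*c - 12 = (c + 3)*(c^3 - 2*c^2 - 7*c - 4) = (c - 4)*(c + 3)*(c^2 + 2*c + 1) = (c - 4)*(c + 1)*(c + 3)*(c + 1)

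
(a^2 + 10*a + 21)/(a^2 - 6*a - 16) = (a^2 + 10*a + 21)/(a^2 - 6*a - 16)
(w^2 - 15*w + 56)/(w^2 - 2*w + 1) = (w^2 - 15*w + 56)/(w^2 - 2*w + 1)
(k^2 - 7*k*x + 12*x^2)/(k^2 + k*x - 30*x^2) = (k^2 - 7*k*x + 12*x^2)/(k^2 + k*x - 30*x^2)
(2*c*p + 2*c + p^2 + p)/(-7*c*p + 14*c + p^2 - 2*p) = (2*c*p + 2*c + p^2 + p)/(-7*c*p + 14*c + p^2 - 2*p)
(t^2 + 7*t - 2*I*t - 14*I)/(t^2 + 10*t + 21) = (t - 2*I)/(t + 3)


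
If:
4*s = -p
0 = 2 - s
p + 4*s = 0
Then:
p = -8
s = 2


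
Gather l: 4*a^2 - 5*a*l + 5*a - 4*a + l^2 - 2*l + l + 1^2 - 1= 4*a^2 + a + l^2 + l*(-5*a - 1)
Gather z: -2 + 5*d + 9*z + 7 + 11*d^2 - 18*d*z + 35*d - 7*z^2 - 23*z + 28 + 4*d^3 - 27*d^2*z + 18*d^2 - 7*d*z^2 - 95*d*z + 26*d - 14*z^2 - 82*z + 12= 4*d^3 + 29*d^2 + 66*d + z^2*(-7*d - 21) + z*(-27*d^2 - 113*d - 96) + 45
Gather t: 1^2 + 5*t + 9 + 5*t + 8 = 10*t + 18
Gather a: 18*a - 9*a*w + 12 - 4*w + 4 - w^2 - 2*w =a*(18 - 9*w) - w^2 - 6*w + 16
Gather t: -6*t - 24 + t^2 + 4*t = t^2 - 2*t - 24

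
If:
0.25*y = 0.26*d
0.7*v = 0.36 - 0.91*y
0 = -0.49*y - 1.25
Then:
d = -2.45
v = 3.83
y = -2.55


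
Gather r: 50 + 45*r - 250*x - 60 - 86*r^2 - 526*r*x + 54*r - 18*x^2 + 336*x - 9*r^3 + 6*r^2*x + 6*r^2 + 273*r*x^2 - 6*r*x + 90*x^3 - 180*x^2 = -9*r^3 + r^2*(6*x - 80) + r*(273*x^2 - 532*x + 99) + 90*x^3 - 198*x^2 + 86*x - 10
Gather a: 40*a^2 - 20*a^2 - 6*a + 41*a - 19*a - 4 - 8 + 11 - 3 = 20*a^2 + 16*a - 4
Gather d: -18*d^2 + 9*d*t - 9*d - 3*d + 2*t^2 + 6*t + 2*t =-18*d^2 + d*(9*t - 12) + 2*t^2 + 8*t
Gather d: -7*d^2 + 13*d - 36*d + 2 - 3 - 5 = -7*d^2 - 23*d - 6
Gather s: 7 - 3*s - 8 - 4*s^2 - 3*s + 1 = -4*s^2 - 6*s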